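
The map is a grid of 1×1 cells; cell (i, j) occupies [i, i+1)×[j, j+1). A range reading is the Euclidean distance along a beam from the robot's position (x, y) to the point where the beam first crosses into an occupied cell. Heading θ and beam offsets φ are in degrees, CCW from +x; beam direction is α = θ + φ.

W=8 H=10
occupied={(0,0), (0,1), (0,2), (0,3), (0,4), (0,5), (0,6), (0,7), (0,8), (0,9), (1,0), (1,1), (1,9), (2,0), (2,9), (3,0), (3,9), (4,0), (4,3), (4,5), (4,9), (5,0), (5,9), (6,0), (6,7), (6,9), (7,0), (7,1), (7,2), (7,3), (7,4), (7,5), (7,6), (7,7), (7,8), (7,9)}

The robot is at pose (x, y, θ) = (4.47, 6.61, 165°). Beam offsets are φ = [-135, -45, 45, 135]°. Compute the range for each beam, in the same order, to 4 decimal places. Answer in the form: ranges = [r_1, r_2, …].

beam 1: φ=-135°, α=30°
  dir = (cos 30°, sin 30°) = (0.8660, 0.5000); from cell (4,6)
  next x-line at t=0.6120, next y-line at t=0.7800; Δt_x=1.1547, Δt_y=2.0000
    x: enter (5,6) at t=0.6120
    y: enter (5,7) at t=0.7800
    x: enter (6,7) at t=1.7667 ← occupied
  → r_1 = 1.7667
beam 2: φ=-45°, α=120°
  dir = (cos 120°, sin 120°) = (-0.5000, 0.8660); from cell (4,6)
  next x-line at t=0.9400, next y-line at t=0.4503; Δt_x=2.0000, Δt_y=1.1547
    y: enter (4,7) at t=0.4503
    x: enter (3,7) at t=0.9400
    y: enter (3,8) at t=1.6050
    y: enter (3,9) at t=2.7597 ← occupied
  → r_2 = 2.7597
beam 3: φ=45°, α=210°
  dir = (cos 210°, sin 210°) = (-0.8660, -0.5000); from cell (4,6)
  next x-line at t=0.5427, next y-line at t=1.2200; Δt_x=1.1547, Δt_y=2.0000
    x: enter (3,6) at t=0.5427
    y: enter (3,5) at t=1.2200
    x: enter (2,5) at t=1.6974
    x: enter (1,5) at t=2.8521
    y: enter (1,4) at t=3.2200
    x: enter (0,4) at t=4.0068 ← occupied
  → r_3 = 4.0068
beam 4: φ=135°, α=300°
  dir = (cos 300°, sin 300°) = (0.5000, -0.8660); from cell (4,6)
  next x-line at t=1.0600, next y-line at t=0.7044; Δt_x=2.0000, Δt_y=1.1547
    y: enter (4,5) at t=0.7044 ← occupied
  → r_4 = 0.7044

ranges = [1.7667, 2.7597, 4.0068, 0.7044]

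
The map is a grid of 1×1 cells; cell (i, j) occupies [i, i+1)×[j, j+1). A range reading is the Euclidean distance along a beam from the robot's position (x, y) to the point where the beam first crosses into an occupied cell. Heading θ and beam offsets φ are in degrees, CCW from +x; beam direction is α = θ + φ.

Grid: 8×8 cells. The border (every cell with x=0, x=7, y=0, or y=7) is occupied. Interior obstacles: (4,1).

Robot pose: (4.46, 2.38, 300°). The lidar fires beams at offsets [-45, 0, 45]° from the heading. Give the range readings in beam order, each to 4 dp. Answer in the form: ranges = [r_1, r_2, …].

ranges = [0.3934, 0.4388, 2.6296]

beam 1: φ=-45°, α=255°
  direction (-0.2588, -0.9659); cell (4,2); t to first gridline: x 1.7773, y 0.3934 (then +3.8637 / +1.0353)
    (4,1) via y @ 0.3934  # hit
  → r_1 = 0.3934
beam 2: φ=0°, α=300°
  direction (0.5000, -0.8660); cell (4,2); t to first gridline: x 1.0800, y 0.4388 (then +2.0000 / +1.1547)
    (4,1) via y @ 0.4388  # hit
  → r_2 = 0.4388
beam 3: φ=45°, α=345°
  direction (0.9659, -0.2588); cell (4,2); t to first gridline: x 0.5590, y 1.4682 (then +1.0353 / +3.8637)
    (5,2) via x @ 0.5590
    (5,1) via y @ 1.4682
    (6,1) via x @ 1.5943
    (7,1) via x @ 2.6296  # hit
  → r_3 = 2.6296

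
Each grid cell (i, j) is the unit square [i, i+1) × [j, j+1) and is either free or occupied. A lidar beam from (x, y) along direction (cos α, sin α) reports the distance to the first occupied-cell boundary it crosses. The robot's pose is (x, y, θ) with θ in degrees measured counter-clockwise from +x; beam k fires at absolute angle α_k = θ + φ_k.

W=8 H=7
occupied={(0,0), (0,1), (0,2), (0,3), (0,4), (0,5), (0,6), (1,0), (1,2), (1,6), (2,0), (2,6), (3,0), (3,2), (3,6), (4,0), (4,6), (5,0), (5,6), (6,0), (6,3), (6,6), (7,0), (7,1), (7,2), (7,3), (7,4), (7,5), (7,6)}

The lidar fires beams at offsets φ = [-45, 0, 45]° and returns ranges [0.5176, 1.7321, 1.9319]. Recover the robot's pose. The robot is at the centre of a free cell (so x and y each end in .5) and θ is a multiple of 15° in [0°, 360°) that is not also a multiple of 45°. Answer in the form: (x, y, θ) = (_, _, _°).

Enumerate (i+0.5, j+0.5, θ) over the 27 free cells and 16 admissible headings. For each, cast all 3 beams and compare to the given ranges.
  (2.5, 5.5, 120°): beam 2 = 0.5774 ≠ 1.7321 ✗
  (6.5, 1.5, 195°): beam 1 = 2.8868 ≠ 0.5176 ✗
  (6.5, 5.5, 285°): beam 1 = 5.1962 ≠ 0.5176 ✗
  (3.5, 5.5, 240°): beam 1 = 2.5882 ≠ 0.5176 ✗
  …
  (3.5, 1.5, 150°): r_1=0.5176, r_2=1.7321, r_3=1.9319 — all match ✓
Unique over the lattice → pose = (3.5, 1.5, 150°).

(x, y, θ) = (3.5, 1.5, 150°)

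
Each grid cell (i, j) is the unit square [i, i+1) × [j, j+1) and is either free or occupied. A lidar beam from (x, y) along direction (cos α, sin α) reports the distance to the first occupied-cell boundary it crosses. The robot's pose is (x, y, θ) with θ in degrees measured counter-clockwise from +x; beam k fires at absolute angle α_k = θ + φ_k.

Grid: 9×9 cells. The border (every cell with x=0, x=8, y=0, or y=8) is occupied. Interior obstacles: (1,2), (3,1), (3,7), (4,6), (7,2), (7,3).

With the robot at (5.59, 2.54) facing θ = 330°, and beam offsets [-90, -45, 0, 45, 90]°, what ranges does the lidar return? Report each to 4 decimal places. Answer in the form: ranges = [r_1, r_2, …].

ranges = [1.7782, 1.5943, 2.7828, 1.4597, 4.8200]

beam 1: φ=-90°, α=240°
  dir = (cos 240°, sin 240°) = (-0.5000, -0.8660); from cell (5,2)
  next x-line at t=1.1800, next y-line at t=0.6235; Δt_x=2.0000, Δt_y=1.1547
    y: enter (5,1) at t=0.6235
    x: enter (4,1) at t=1.1800
    y: enter (4,0) at t=1.7782 ← occupied
  → r_1 = 1.7782
beam 2: φ=-45°, α=285°
  dir = (cos 285°, sin 285°) = (0.2588, -0.9659); from cell (5,2)
  next x-line at t=1.5841, next y-line at t=0.5590; Δt_x=3.8637, Δt_y=1.0353
    y: enter (5,1) at t=0.5590
    x: enter (6,1) at t=1.5841
    y: enter (6,0) at t=1.5943 ← occupied
  → r_2 = 1.5943
beam 3: φ=0°, α=330°
  dir = (cos 330°, sin 330°) = (0.8660, -0.5000); from cell (5,2)
  next x-line at t=0.4734, next y-line at t=1.0800; Δt_x=1.1547, Δt_y=2.0000
    x: enter (6,2) at t=0.4734
    y: enter (6,1) at t=1.0800
    x: enter (7,1) at t=1.6281
    x: enter (8,1) at t=2.7828 ← occupied
  → r_3 = 2.7828
beam 4: φ=45°, α=15°
  dir = (cos 15°, sin 15°) = (0.9659, 0.2588); from cell (5,2)
  next x-line at t=0.4245, next y-line at t=1.7773; Δt_x=1.0353, Δt_y=3.8637
    x: enter (6,2) at t=0.4245
    x: enter (7,2) at t=1.4597 ← occupied
  → r_4 = 1.4597
beam 5: φ=90°, α=60°
  dir = (cos 60°, sin 60°) = (0.5000, 0.8660); from cell (5,2)
  next x-line at t=0.8200, next y-line at t=0.5312; Δt_x=2.0000, Δt_y=1.1547
    y: enter (5,3) at t=0.5312
    x: enter (6,3) at t=0.8200
    y: enter (6,4) at t=1.6859
    x: enter (7,4) at t=2.8200
    y: enter (7,5) at t=2.8406
    y: enter (7,6) at t=3.9953
    x: enter (8,6) at t=4.8200 ← occupied
  → r_5 = 4.8200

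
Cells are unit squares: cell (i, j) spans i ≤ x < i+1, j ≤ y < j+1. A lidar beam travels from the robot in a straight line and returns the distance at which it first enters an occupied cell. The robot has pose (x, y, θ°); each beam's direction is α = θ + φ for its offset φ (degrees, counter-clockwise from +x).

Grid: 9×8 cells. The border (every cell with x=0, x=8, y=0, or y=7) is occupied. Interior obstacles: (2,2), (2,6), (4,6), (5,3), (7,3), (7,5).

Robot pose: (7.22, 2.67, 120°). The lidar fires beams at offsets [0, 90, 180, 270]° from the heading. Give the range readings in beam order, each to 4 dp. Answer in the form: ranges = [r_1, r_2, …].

ranges = [0.3811, 3.3400, 1.5600, 0.6600]

beam 1: φ=0°, α=120°
  cosα=-0.5000 sinα=0.8660 | (7,2) | tMaxX 0.4400 tMaxY 0.3811 | tΔX 2.0000 tΔY 1.1547
    t=0.3811 [y] (7,3) — stop
  → r_1 = 0.3811
beam 2: φ=90°, α=210°
  cosα=-0.8660 sinα=-0.5000 | (7,2) | tMaxX 0.2540 tMaxY 1.3400 | tΔX 1.1547 tΔY 2.0000
    t=0.2540 [x] (6,2)
    t=1.3400 [y] (6,1)
    t=1.4087 [x] (5,1)
    t=2.5634 [x] (4,1)
    t=3.3400 [y] (4,0) — stop
  → r_2 = 3.3400
beam 3: φ=180°, α=300°
  cosα=0.5000 sinα=-0.8660 | (7,2) | tMaxX 1.5600 tMaxY 0.7736 | tΔX 2.0000 tΔY 1.1547
    t=0.7736 [y] (7,1)
    t=1.5600 [x] (8,1) — stop
  → r_3 = 1.5600
beam 4: φ=270°, α=30°
  cosα=0.8660 sinα=0.5000 | (7,2) | tMaxX 0.9007 tMaxY 0.6600 | tΔX 1.1547 tΔY 2.0000
    t=0.6600 [y] (7,3) — stop
  → r_4 = 0.6600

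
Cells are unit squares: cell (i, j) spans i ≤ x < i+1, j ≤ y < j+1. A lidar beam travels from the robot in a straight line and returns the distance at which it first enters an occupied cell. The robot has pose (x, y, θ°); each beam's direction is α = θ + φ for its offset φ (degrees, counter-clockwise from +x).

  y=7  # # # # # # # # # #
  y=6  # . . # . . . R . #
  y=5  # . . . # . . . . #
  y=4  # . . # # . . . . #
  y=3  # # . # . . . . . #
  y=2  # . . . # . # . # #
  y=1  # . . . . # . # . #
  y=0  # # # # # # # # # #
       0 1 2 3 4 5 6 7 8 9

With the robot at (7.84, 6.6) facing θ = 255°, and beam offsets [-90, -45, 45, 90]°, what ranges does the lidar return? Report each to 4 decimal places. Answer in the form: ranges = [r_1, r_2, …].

ranges = [1.5455, 3.2793, 2.3200, 1.2009]

beam 1: φ=-90°, α=165°
  dir = (cos 165°, sin 165°) = (-0.9659, 0.2588); from cell (7,6)
  next x-line at t=0.8696, next y-line at t=1.5455; Δt_x=1.0353, Δt_y=3.8637
    x: enter (6,6) at t=0.8696
    y: enter (6,7) at t=1.5455 ← occupied
  → r_1 = 1.5455
beam 2: φ=-45°, α=210°
  dir = (cos 210°, sin 210°) = (-0.8660, -0.5000); from cell (7,6)
  next x-line at t=0.9699, next y-line at t=1.2000; Δt_x=1.1547, Δt_y=2.0000
    x: enter (6,6) at t=0.9699
    y: enter (6,5) at t=1.2000
    x: enter (5,5) at t=2.1246
    y: enter (5,4) at t=3.2000
    x: enter (4,4) at t=3.2793 ← occupied
  → r_2 = 3.2793
beam 3: φ=45°, α=300°
  dir = (cos 300°, sin 300°) = (0.5000, -0.8660); from cell (7,6)
  next x-line at t=0.3200, next y-line at t=0.6928; Δt_x=2.0000, Δt_y=1.1547
    x: enter (8,6) at t=0.3200
    y: enter (8,5) at t=0.6928
    y: enter (8,4) at t=1.8475
    x: enter (9,4) at t=2.3200 ← occupied
  → r_3 = 2.3200
beam 4: φ=90°, α=345°
  dir = (cos 345°, sin 345°) = (0.9659, -0.2588); from cell (7,6)
  next x-line at t=0.1656, next y-line at t=2.3182; Δt_x=1.0353, Δt_y=3.8637
    x: enter (8,6) at t=0.1656
    x: enter (9,6) at t=1.2009 ← occupied
  → r_4 = 1.2009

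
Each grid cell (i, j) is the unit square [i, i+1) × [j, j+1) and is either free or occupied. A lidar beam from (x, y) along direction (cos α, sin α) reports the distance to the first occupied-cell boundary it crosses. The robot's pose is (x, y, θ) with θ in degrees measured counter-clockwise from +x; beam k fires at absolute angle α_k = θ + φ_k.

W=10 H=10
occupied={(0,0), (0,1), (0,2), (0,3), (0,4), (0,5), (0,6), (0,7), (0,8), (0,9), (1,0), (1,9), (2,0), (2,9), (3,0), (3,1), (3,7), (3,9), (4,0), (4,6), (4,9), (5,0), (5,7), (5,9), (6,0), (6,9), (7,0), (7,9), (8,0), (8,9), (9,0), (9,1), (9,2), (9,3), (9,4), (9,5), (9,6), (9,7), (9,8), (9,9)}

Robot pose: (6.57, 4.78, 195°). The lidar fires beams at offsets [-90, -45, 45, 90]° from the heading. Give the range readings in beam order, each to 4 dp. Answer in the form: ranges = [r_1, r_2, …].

beam 1: φ=-90°, α=105°
  d=(-0.2588,0.9659)  start (6,4)  tX=2.2023 tY=0.2278  stride 1/|dx|=3.8637 1/|dy|=1.0353
    cross y-line → (6,5), t=0.2278
    cross y-line → (6,6), t=1.2630
    cross x-line → (5,6), t=2.2023
    cross y-line → (5,7), t=2.2983 (wall)
  → r_1 = 2.2983
beam 2: φ=-45°, α=150°
  d=(-0.8660,0.5000)  start (6,4)  tX=0.6582 tY=0.4400  stride 1/|dx|=1.1547 1/|dy|=2.0000
    cross y-line → (6,5), t=0.4400
    cross x-line → (5,5), t=0.6582
    cross x-line → (4,5), t=1.8129
    cross y-line → (4,6), t=2.4400 (wall)
  → r_2 = 2.4400
beam 3: φ=45°, α=240°
  d=(-0.5000,-0.8660)  start (6,4)  tX=1.1400 tY=0.9007  stride 1/|dx|=2.0000 1/|dy|=1.1547
    cross y-line → (6,3), t=0.9007
    cross x-line → (5,3), t=1.1400
    cross y-line → (5,2), t=2.0554
    cross x-line → (4,2), t=3.1400
    cross y-line → (4,1), t=3.2101
    cross y-line → (4,0), t=4.3648 (wall)
  → r_3 = 4.3648
beam 4: φ=90°, α=285°
  d=(0.2588,-0.9659)  start (6,4)  tX=1.6614 tY=0.8075  stride 1/|dx|=3.8637 1/|dy|=1.0353
    cross y-line → (6,3), t=0.8075
    cross x-line → (7,3), t=1.6614
    cross y-line → (7,2), t=1.8428
    cross y-line → (7,1), t=2.8781
    cross y-line → (7,0), t=3.9133 (wall)
  → r_4 = 3.9133

ranges = [2.2983, 2.4400, 4.3648, 3.9133]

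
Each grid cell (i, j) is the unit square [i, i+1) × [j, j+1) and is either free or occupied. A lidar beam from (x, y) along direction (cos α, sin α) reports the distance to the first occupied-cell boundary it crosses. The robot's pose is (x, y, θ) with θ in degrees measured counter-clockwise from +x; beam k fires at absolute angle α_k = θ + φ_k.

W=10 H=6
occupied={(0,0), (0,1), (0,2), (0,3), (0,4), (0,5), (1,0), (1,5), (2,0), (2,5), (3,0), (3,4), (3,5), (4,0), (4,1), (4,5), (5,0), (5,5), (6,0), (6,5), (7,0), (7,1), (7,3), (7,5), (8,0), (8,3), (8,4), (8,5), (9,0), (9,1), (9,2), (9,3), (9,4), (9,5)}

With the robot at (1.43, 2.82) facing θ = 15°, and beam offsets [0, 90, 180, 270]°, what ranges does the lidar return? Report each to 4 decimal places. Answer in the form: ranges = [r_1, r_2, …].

ranges = [6.8018, 1.6614, 0.4452, 1.8842]

beam 1: φ=0°, α=15°
  d=(0.9659,0.2588)  start (1,2)  tX=0.5901 tY=0.6955  stride 1/|dx|=1.0353 1/|dy|=3.8637
    cross x-line → (2,2), t=0.5901
    cross y-line → (2,3), t=0.6955
    cross x-line → (3,3), t=1.6254
    cross x-line → (4,3), t=2.6607
    cross x-line → (5,3), t=3.6959
    cross y-line → (5,4), t=4.5592
    cross x-line → (6,4), t=4.7312
    cross x-line → (7,4), t=5.7665
    cross x-line → (8,4), t=6.8018 (wall)
  → r_1 = 6.8018
beam 2: φ=90°, α=105°
  d=(-0.2588,0.9659)  start (1,2)  tX=1.6614 tY=0.1863  stride 1/|dx|=3.8637 1/|dy|=1.0353
    cross y-line → (1,3), t=0.1863
    cross y-line → (1,4), t=1.2216
    cross x-line → (0,4), t=1.6614 (wall)
  → r_2 = 1.6614
beam 3: φ=180°, α=195°
  d=(-0.9659,-0.2588)  start (1,2)  tX=0.4452 tY=3.1682  stride 1/|dx|=1.0353 1/|dy|=3.8637
    cross x-line → (0,2), t=0.4452 (wall)
  → r_3 = 0.4452
beam 4: φ=270°, α=285°
  d=(0.2588,-0.9659)  start (1,2)  tX=2.2023 tY=0.8489  stride 1/|dx|=3.8637 1/|dy|=1.0353
    cross y-line → (1,1), t=0.8489
    cross y-line → (1,0), t=1.8842 (wall)
  → r_4 = 1.8842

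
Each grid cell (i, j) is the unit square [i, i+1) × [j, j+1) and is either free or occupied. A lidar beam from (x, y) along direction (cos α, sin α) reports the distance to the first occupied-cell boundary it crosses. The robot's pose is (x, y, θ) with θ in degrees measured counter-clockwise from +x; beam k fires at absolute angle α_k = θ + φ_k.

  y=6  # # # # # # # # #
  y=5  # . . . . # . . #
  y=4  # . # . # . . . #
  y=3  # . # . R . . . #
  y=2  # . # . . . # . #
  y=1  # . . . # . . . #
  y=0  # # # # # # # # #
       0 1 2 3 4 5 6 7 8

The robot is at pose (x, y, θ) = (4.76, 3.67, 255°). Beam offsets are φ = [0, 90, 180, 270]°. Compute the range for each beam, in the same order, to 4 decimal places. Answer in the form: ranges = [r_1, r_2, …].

ranges = [1.7289, 3.3543, 0.3416, 1.8221]

beam 1: φ=0°, α=255°
  direction (-0.2588, -0.9659); cell (4,3); t to first gridline: x 2.9364, y 0.6936 (then +3.8637 / +1.0353)
    (4,2) via y @ 0.6936
    (4,1) via y @ 1.7289  # hit
  → r_1 = 1.7289
beam 2: φ=90°, α=345°
  direction (0.9659, -0.2588); cell (4,3); t to first gridline: x 0.2485, y 2.5887 (then +1.0353 / +3.8637)
    (5,3) via x @ 0.2485
    (6,3) via x @ 1.2837
    (7,3) via x @ 2.3190
    (7,2) via y @ 2.5887
    (8,2) via x @ 3.3543  # hit
  → r_2 = 3.3543
beam 3: φ=180°, α=75°
  direction (0.2588, 0.9659); cell (4,3); t to first gridline: x 0.9273, y 0.3416 (then +3.8637 / +1.0353)
    (4,4) via y @ 0.3416  # hit
  → r_3 = 0.3416
beam 4: φ=270°, α=165°
  direction (-0.9659, 0.2588); cell (4,3); t to first gridline: x 0.7868, y 1.2750 (then +1.0353 / +3.8637)
    (3,3) via x @ 0.7868
    (3,4) via y @ 1.2750
    (2,4) via x @ 1.8221  # hit
  → r_4 = 1.8221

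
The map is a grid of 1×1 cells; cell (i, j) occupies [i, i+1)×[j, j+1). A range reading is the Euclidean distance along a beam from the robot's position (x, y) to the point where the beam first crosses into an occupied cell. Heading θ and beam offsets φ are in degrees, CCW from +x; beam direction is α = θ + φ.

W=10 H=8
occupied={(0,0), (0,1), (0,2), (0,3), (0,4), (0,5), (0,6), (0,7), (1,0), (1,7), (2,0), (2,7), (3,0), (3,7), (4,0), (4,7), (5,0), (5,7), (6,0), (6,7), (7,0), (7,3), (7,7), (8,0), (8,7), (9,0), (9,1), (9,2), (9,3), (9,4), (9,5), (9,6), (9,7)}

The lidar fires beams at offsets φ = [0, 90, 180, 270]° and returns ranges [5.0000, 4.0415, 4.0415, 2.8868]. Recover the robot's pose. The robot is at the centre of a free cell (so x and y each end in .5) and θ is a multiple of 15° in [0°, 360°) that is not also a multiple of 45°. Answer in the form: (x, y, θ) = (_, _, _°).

The pose lattice has 47·16 = 752 candidates. Test each by forward raycasting.
  (1.5, 3.5, 285°): beam 1 = 2.5882 ≠ 5.0000 ✗
  (3.5, 3.5, 345°): beam 1 = 5.6940 ≠ 5.0000 ✗
  (2.5, 2.5, 285°): beam 1 = 1.5529 ≠ 5.0000 ✗
  (4.5, 5.5, 285°): beam 1 = 4.6587 ≠ 5.0000 ✗
  …
  (4.5, 3.5, 330°): r_1=5.0000, r_2=4.0415, r_3=4.0415, r_4=2.8868 — all match ✓
Unique over the lattice → pose = (4.5, 3.5, 330°).

(x, y, θ) = (4.5, 3.5, 330°)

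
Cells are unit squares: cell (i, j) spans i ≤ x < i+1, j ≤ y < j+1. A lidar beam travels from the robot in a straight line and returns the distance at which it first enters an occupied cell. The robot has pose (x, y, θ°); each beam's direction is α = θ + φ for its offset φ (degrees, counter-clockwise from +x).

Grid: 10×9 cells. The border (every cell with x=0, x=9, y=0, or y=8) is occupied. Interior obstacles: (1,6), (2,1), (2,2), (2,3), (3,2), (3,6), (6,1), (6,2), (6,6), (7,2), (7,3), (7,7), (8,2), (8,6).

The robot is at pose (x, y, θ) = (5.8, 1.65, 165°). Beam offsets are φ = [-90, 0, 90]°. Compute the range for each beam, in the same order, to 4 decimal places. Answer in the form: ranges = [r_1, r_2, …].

ranges = [0.7727, 1.8635, 0.6729]

beam 1: φ=-90°, α=75°
  d=(0.2588,0.9659)  start (5,1)  tX=0.7727 tY=0.3623  stride 1/|dx|=3.8637 1/|dy|=1.0353
    cross y-line → (5,2), t=0.3623
    cross x-line → (6,2), t=0.7727 (wall)
  → r_1 = 0.7727
beam 2: φ=0°, α=165°
  d=(-0.9659,0.2588)  start (5,1)  tX=0.8282 tY=1.3523  stride 1/|dx|=1.0353 1/|dy|=3.8637
    cross x-line → (4,1), t=0.8282
    cross y-line → (4,2), t=1.3523
    cross x-line → (3,2), t=1.8635 (wall)
  → r_2 = 1.8635
beam 3: φ=90°, α=255°
  d=(-0.2588,-0.9659)  start (5,1)  tX=3.0910 tY=0.6729  stride 1/|dx|=3.8637 1/|dy|=1.0353
    cross y-line → (5,0), t=0.6729 (wall)
  → r_3 = 0.6729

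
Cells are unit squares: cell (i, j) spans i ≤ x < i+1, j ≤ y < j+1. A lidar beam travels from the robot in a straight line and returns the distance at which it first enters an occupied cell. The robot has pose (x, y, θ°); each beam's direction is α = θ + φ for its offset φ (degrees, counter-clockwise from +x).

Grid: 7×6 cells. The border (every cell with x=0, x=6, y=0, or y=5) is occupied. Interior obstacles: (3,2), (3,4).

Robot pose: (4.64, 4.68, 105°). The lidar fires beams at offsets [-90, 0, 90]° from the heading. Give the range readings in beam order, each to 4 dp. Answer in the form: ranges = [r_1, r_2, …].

ranges = [1.2364, 0.3313, 0.6626]

beam 1: φ=-90°, α=15°
  direction (0.9659, 0.2588); cell (4,4); t to first gridline: x 0.3727, y 1.2364 (then +1.0353 / +3.8637)
    (5,4) via x @ 0.3727
    (5,5) via y @ 1.2364  # hit
  → r_1 = 1.2364
beam 2: φ=0°, α=105°
  direction (-0.2588, 0.9659); cell (4,4); t to first gridline: x 2.4728, y 0.3313 (then +3.8637 / +1.0353)
    (4,5) via y @ 0.3313  # hit
  → r_2 = 0.3313
beam 3: φ=90°, α=195°
  direction (-0.9659, -0.2588); cell (4,4); t to first gridline: x 0.6626, y 2.6273 (then +1.0353 / +3.8637)
    (3,4) via x @ 0.6626  # hit
  → r_3 = 0.6626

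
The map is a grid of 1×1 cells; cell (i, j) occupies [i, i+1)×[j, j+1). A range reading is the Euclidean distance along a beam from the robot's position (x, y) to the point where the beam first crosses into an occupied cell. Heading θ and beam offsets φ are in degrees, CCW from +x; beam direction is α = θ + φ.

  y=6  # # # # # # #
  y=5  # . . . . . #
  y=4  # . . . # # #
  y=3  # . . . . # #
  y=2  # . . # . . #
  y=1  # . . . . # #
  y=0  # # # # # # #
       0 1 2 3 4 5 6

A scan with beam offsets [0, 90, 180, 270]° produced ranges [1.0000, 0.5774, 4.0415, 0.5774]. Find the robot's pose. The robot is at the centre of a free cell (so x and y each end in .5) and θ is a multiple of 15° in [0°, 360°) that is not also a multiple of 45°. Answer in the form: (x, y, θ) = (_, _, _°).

The pose lattice has 20·16 = 320 candidates. Test each by forward raycasting.
  (1.5, 2.5, 150°): beam 1 = 0.5774 ≠ 1.0000 ✗
  (2.5, 5.5, 30°): beam 3 = 1.7321 ≠ 4.0415 ✗
  (4.5, 1.5, 150°): beam 3 = 0.5774 ≠ 4.0415 ✗
  …
  (4.5, 5.5, 30°): r_1=1.0000, r_2=0.5774, r_3=4.0415, r_4=0.5774 — all match ✓
Only this pose fits every beam.

(x, y, θ) = (4.5, 5.5, 30°)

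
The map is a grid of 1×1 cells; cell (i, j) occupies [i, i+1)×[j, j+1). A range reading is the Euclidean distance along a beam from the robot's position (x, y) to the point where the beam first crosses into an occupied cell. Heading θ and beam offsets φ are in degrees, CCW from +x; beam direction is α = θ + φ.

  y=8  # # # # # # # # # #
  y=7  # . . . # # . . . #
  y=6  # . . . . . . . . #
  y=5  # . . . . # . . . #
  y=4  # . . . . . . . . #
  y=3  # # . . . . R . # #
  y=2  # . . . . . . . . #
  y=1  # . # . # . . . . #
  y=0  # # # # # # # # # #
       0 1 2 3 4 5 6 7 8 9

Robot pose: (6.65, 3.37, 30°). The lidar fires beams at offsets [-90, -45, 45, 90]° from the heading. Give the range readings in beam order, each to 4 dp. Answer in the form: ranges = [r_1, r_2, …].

ranges = [2.7366, 1.3976, 4.7933, 1.8822]

beam 1: φ=-90°, α=300°
  cosα=0.5000 sinα=-0.8660 | (6,3) | tMaxX 0.7000 tMaxY 0.4272 | tΔX 2.0000 tΔY 1.1547
    t=0.4272 [y] (6,2)
    t=0.7000 [x] (7,2)
    t=1.5819 [y] (7,1)
    t=2.7000 [x] (8,1)
    t=2.7366 [y] (8,0) — stop
  → r_1 = 2.7366
beam 2: φ=-45°, α=345°
  cosα=0.9659 sinα=-0.2588 | (6,3) | tMaxX 0.3623 tMaxY 1.4296 | tΔX 1.0353 tΔY 3.8637
    t=0.3623 [x] (7,3)
    t=1.3976 [x] (8,3) — stop
  → r_2 = 1.3976
beam 3: φ=45°, α=75°
  cosα=0.2588 sinα=0.9659 | (6,3) | tMaxX 1.3523 tMaxY 0.6522 | tΔX 3.8637 tΔY 1.0353
    t=0.6522 [y] (6,4)
    t=1.3523 [x] (7,4)
    t=1.6875 [y] (7,5)
    t=2.7228 [y] (7,6)
    t=3.7581 [y] (7,7)
    t=4.7933 [y] (7,8) — stop
  → r_3 = 4.7933
beam 4: φ=90°, α=120°
  cosα=-0.5000 sinα=0.8660 | (6,3) | tMaxX 1.3000 tMaxY 0.7275 | tΔX 2.0000 tΔY 1.1547
    t=0.7275 [y] (6,4)
    t=1.3000 [x] (5,4)
    t=1.8822 [y] (5,5) — stop
  → r_4 = 1.8822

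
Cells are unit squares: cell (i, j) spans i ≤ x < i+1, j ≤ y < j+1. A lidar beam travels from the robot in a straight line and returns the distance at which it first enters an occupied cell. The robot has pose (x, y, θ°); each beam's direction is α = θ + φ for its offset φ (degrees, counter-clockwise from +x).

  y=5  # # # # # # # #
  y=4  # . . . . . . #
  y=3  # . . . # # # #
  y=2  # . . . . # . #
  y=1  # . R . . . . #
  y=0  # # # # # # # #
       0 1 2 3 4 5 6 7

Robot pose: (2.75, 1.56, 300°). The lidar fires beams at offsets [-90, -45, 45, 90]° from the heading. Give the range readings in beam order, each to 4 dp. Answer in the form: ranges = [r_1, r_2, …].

ranges = [1.1200, 0.5798, 2.1637, 2.5981]

beam 1: φ=-90°, α=210°
  dir = (cos 210°, sin 210°) = (-0.8660, -0.5000); from cell (2,1)
  next x-line at t=0.8660, next y-line at t=1.1200; Δt_x=1.1547, Δt_y=2.0000
    x: enter (1,1) at t=0.8660
    y: enter (1,0) at t=1.1200 ← occupied
  → r_1 = 1.1200
beam 2: φ=-45°, α=255°
  dir = (cos 255°, sin 255°) = (-0.2588, -0.9659); from cell (2,1)
  next x-line at t=2.8978, next y-line at t=0.5798; Δt_x=3.8637, Δt_y=1.0353
    y: enter (2,0) at t=0.5798 ← occupied
  → r_2 = 0.5798
beam 3: φ=45°, α=345°
  dir = (cos 345°, sin 345°) = (0.9659, -0.2588); from cell (2,1)
  next x-line at t=0.2588, next y-line at t=2.1637; Δt_x=1.0353, Δt_y=3.8637
    x: enter (3,1) at t=0.2588
    x: enter (4,1) at t=1.2941
    y: enter (4,0) at t=2.1637 ← occupied
  → r_3 = 2.1637
beam 4: φ=90°, α=30°
  dir = (cos 30°, sin 30°) = (0.8660, 0.5000); from cell (2,1)
  next x-line at t=0.2887, next y-line at t=0.8800; Δt_x=1.1547, Δt_y=2.0000
    x: enter (3,1) at t=0.2887
    y: enter (3,2) at t=0.8800
    x: enter (4,2) at t=1.4434
    x: enter (5,2) at t=2.5981 ← occupied
  → r_4 = 2.5981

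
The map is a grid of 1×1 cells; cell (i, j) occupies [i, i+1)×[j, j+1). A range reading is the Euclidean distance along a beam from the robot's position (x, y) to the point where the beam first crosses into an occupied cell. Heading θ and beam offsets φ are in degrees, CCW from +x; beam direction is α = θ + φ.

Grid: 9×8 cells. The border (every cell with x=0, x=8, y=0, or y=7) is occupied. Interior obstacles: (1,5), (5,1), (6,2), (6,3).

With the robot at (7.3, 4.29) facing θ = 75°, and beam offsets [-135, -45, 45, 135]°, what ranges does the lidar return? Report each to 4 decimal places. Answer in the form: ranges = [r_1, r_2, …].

beam 1: φ=-135°, α=300°
  cosα=0.5000 sinα=-0.8660 | (7,4) | tMaxX 1.4000 tMaxY 0.3349 | tΔX 2.0000 tΔY 1.1547
    t=0.3349 [y] (7,3)
    t=1.4000 [x] (8,3) — stop
  → r_1 = 1.4000
beam 2: φ=-45°, α=30°
  cosα=0.8660 sinα=0.5000 | (7,4) | tMaxX 0.8083 tMaxY 1.4200 | tΔX 1.1547 tΔY 2.0000
    t=0.8083 [x] (8,4) — stop
  → r_2 = 0.8083
beam 3: φ=45°, α=120°
  cosα=-0.5000 sinα=0.8660 | (7,4) | tMaxX 0.6000 tMaxY 0.8198 | tΔX 2.0000 tΔY 1.1547
    t=0.6000 [x] (6,4)
    t=0.8198 [y] (6,5)
    t=1.9745 [y] (6,6)
    t=2.6000 [x] (5,6)
    t=3.1292 [y] (5,7) — stop
  → r_3 = 3.1292
beam 4: φ=135°, α=210°
  cosα=-0.8660 sinα=-0.5000 | (7,4) | tMaxX 0.3464 tMaxY 0.5800 | tΔX 1.1547 tΔY 2.0000
    t=0.3464 [x] (6,4)
    t=0.5800 [y] (6,3) — stop
  → r_4 = 0.5800

ranges = [1.4000, 0.8083, 3.1292, 0.5800]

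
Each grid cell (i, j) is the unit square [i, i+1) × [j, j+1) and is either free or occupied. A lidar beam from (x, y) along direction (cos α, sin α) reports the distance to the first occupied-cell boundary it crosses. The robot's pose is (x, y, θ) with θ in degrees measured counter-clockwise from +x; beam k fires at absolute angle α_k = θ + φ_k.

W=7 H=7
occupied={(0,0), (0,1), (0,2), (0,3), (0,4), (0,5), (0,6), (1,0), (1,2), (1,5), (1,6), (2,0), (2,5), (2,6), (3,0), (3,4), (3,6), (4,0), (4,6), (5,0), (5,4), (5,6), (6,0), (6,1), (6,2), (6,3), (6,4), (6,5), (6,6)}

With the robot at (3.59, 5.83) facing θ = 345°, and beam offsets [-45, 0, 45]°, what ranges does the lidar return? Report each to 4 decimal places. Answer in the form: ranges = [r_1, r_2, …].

beam 1: φ=-45°, α=300°
  direction (0.5000, -0.8660); cell (3,5); t to first gridline: x 0.8200, y 0.9584 (then +2.0000 / +1.1547)
    (4,5) via x @ 0.8200
    (4,4) via y @ 0.9584
    (4,3) via y @ 2.1131
    (5,3) via x @ 2.8200
    (5,2) via y @ 3.2678
    (5,1) via y @ 4.4225
    (6,1) via x @ 4.8200  # hit
  → r_1 = 4.8200
beam 2: φ=0°, α=345°
  direction (0.9659, -0.2588); cell (3,5); t to first gridline: x 0.4245, y 3.2069 (then +1.0353 / +3.8637)
    (4,5) via x @ 0.4245
    (5,5) via x @ 1.4597
    (6,5) via x @ 2.4950  # hit
  → r_2 = 2.4950
beam 3: φ=45°, α=30°
  direction (0.8660, 0.5000); cell (3,5); t to first gridline: x 0.4734, y 0.3400 (then +1.1547 / +2.0000)
    (3,6) via y @ 0.3400  # hit
  → r_3 = 0.3400

ranges = [4.8200, 2.4950, 0.3400]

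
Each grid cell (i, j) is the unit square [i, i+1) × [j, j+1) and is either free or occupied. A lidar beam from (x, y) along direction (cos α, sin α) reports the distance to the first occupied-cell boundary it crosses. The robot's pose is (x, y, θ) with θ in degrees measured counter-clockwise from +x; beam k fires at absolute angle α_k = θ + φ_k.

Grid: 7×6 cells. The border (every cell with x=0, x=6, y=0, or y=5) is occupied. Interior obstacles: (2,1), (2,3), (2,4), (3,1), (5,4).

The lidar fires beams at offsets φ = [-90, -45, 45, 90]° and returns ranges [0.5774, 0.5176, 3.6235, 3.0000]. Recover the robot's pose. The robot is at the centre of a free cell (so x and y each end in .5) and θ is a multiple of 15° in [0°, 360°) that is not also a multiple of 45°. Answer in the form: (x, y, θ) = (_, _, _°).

The pose lattice has 15·16 = 240 candidates. Test each by forward raycasting.
  (4.5, 2.5, 30°): beam 1 = 1.7321 ≠ 0.5774 ✗
  (5.5, 1.5, 75°): beam 1 = 0.5176 ≠ 0.5774 ✗
  (5.5, 1.5, 210°): beam 1 = 4.0415 ≠ 0.5774 ✗
  (1.5, 2.5, 30°): beam 1 = 1.0000 ≠ 0.5774 ✗
  (4.5, 4.5, 30°): beam 1 = 3.0000 ≠ 0.5774 ✗
  …
  (5.5, 1.5, 60°): r_1=0.5774, r_2=0.5176, r_3=3.6235, r_4=3.0000 — all match ✓
No second candidate reproduces the full scan.

(x, y, θ) = (5.5, 1.5, 60°)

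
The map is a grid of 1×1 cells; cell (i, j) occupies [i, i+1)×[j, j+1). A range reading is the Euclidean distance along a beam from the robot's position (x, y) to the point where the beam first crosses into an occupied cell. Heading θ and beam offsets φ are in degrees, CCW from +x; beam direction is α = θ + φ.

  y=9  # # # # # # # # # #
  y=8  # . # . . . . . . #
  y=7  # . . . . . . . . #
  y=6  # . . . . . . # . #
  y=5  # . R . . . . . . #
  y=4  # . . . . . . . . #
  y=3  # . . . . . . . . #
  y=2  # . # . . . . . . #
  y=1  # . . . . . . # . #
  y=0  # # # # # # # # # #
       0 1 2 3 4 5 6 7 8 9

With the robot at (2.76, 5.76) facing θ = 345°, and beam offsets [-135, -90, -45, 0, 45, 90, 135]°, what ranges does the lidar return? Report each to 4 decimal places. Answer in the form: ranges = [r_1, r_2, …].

beam 1: φ=-135°, α=210°
  cosα=-0.8660 sinα=-0.5000 | (2,5) | tMaxX 0.8776 tMaxY 1.5200 | tΔX 1.1547 tΔY 2.0000
    t=0.8776 [x] (1,5)
    t=1.5200 [y] (1,4)
    t=2.0323 [x] (0,4) — stop
  → r_1 = 2.0323
beam 2: φ=-90°, α=255°
  cosα=-0.2588 sinα=-0.9659 | (2,5) | tMaxX 2.9364 tMaxY 0.7868 | tΔX 3.8637 tΔY 1.0353
    t=0.7868 [y] (2,4)
    t=1.8221 [y] (2,3)
    t=2.8574 [y] (2,2) — stop
  → r_2 = 2.8574
beam 3: φ=-45°, α=300°
  cosα=0.5000 sinα=-0.8660 | (2,5) | tMaxX 0.4800 tMaxY 0.8776 | tΔX 2.0000 tΔY 1.1547
    t=0.4800 [x] (3,5)
    t=0.8776 [y] (3,4)
    t=2.0323 [y] (3,3)
    t=2.4800 [x] (4,3)
    t=3.1870 [y] (4,2)
    t=4.3417 [y] (4,1)
    t=4.4800 [x] (5,1)
    t=5.4964 [y] (5,0) — stop
  → r_3 = 5.4964
beam 4: φ=0°, α=345°
  cosα=0.9659 sinα=-0.2588 | (2,5) | tMaxX 0.2485 tMaxY 2.9364 | tΔX 1.0353 tΔY 3.8637
    t=0.2485 [x] (3,5)
    t=1.2837 [x] (4,5)
    t=2.3190 [x] (5,5)
    t=2.9364 [y] (5,4)
    t=3.3543 [x] (6,4)
    t=4.3896 [x] (7,4)
    t=5.4248 [x] (8,4)
    t=6.4601 [x] (9,4) — stop
  → r_4 = 6.4601
beam 5: φ=45°, α=30°
  cosα=0.8660 sinα=0.5000 | (2,5) | tMaxX 0.2771 tMaxY 0.4800 | tΔX 1.1547 tΔY 2.0000
    t=0.2771 [x] (3,5)
    t=0.4800 [y] (3,6)
    t=1.4318 [x] (4,6)
    t=2.4800 [y] (4,7)
    t=2.5865 [x] (5,7)
    t=3.7412 [x] (6,7)
    t=4.4800 [y] (6,8)
    t=4.8959 [x] (7,8)
    t=6.0506 [x] (8,8)
    t=6.4800 [y] (8,9) — stop
  → r_5 = 6.4800
beam 6: φ=90°, α=75°
  cosα=0.2588 sinα=0.9659 | (2,5) | tMaxX 0.9273 tMaxY 0.2485 | tΔX 3.8637 tΔY 1.0353
    t=0.2485 [y] (2,6)
    t=0.9273 [x] (3,6)
    t=1.2837 [y] (3,7)
    t=2.3190 [y] (3,8)
    t=3.3543 [y] (3,9) — stop
  → r_6 = 3.3543
beam 7: φ=135°, α=120°
  cosα=-0.5000 sinα=0.8660 | (2,5) | tMaxX 1.5200 tMaxY 0.2771 | tΔX 2.0000 tΔY 1.1547
    t=0.2771 [y] (2,6)
    t=1.4318 [y] (2,7)
    t=1.5200 [x] (1,7)
    t=2.5865 [y] (1,8)
    t=3.5200 [x] (0,8) — stop
  → r_7 = 3.5200

ranges = [2.0323, 2.8574, 5.4964, 6.4601, 6.4800, 3.3543, 3.5200]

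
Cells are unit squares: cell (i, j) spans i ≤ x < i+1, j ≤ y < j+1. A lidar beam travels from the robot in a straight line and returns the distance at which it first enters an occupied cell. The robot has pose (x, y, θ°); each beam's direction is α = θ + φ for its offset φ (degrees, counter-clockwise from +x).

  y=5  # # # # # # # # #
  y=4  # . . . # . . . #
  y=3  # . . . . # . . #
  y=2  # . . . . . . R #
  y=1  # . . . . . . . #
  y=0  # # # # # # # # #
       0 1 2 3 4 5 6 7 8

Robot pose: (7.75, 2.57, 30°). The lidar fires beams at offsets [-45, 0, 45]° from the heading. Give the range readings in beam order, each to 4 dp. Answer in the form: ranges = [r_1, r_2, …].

beam 1: φ=-45°, α=345°
  dir = (cos 345°, sin 345°) = (0.9659, -0.2588); from cell (7,2)
  next x-line at t=0.2588, next y-line at t=2.2023; Δt_x=1.0353, Δt_y=3.8637
    x: enter (8,2) at t=0.2588 ← occupied
  → r_1 = 0.2588
beam 2: φ=0°, α=30°
  dir = (cos 30°, sin 30°) = (0.8660, 0.5000); from cell (7,2)
  next x-line at t=0.2887, next y-line at t=0.8600; Δt_x=1.1547, Δt_y=2.0000
    x: enter (8,2) at t=0.2887 ← occupied
  → r_2 = 0.2887
beam 3: φ=45°, α=75°
  dir = (cos 75°, sin 75°) = (0.2588, 0.9659); from cell (7,2)
  next x-line at t=0.9659, next y-line at t=0.4452; Δt_x=3.8637, Δt_y=1.0353
    y: enter (7,3) at t=0.4452
    x: enter (8,3) at t=0.9659 ← occupied
  → r_3 = 0.9659

ranges = [0.2588, 0.2887, 0.9659]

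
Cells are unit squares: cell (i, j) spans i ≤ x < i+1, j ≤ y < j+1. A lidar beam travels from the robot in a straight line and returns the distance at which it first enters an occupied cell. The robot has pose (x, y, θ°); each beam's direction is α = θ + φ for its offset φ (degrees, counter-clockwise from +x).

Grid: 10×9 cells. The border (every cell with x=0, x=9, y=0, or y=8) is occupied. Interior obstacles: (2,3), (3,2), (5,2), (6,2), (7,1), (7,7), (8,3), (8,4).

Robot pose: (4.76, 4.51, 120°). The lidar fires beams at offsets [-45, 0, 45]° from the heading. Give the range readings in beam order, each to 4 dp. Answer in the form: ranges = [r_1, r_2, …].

beam 1: φ=-45°, α=75°
  direction (0.2588, 0.9659); cell (4,4); t to first gridline: x 0.9273, y 0.5073 (then +3.8637 / +1.0353)
    (4,5) via y @ 0.5073
    (5,5) via x @ 0.9273
    (5,6) via y @ 1.5426
    (5,7) via y @ 2.5778
    (5,8) via y @ 3.6131  # hit
  → r_1 = 3.6131
beam 2: φ=0°, α=120°
  direction (-0.5000, 0.8660); cell (4,4); t to first gridline: x 1.5200, y 0.5658 (then +2.0000 / +1.1547)
    (4,5) via y @ 0.5658
    (3,5) via x @ 1.5200
    (3,6) via y @ 1.7205
    (3,7) via y @ 2.8752
    (2,7) via x @ 3.5200
    (2,8) via y @ 4.0299  # hit
  → r_2 = 4.0299
beam 3: φ=45°, α=165°
  direction (-0.9659, 0.2588); cell (4,4); t to first gridline: x 0.7868, y 1.8932 (then +1.0353 / +3.8637)
    (3,4) via x @ 0.7868
    (2,4) via x @ 1.8221
    (2,5) via y @ 1.8932
    (1,5) via x @ 2.8574
    (0,5) via x @ 3.8926  # hit
  → r_3 = 3.8926

ranges = [3.6131, 4.0299, 3.8926]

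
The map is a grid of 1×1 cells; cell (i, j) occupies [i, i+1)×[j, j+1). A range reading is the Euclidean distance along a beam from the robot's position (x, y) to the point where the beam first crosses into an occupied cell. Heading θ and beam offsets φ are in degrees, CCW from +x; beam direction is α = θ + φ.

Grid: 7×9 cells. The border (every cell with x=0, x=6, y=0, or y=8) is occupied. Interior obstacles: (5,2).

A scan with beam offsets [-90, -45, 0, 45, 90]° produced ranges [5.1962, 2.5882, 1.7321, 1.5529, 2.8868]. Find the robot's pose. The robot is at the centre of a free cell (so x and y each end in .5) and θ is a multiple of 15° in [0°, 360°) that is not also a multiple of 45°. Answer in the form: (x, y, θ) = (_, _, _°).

Enumerate (i+0.5, j+0.5, θ) over the 34 free cells and 16 admissible headings. For each, cast all 5 beams and compare to the given ranges.
  (4.5, 4.5, 105°): beam 1 = 1.5529 ≠ 5.1962 ✗
  (1.5, 6.5, 120°): beam 1 = 3.0000 ≠ 5.1962 ✗
  (2.5, 2.5, 240°): beam 1 = 1.7321 ≠ 5.1962 ✗
  (2.5, 4.5, 255°): beam 1 = 1.5529 ≠ 5.1962 ✗
  …
  (4.5, 5.5, 330°): r_1=5.1962, r_2=2.5882, r_3=1.7321, r_4=1.5529, r_5=2.8868 — all match ✓
Only this pose fits every beam.

(x, y, θ) = (4.5, 5.5, 330°)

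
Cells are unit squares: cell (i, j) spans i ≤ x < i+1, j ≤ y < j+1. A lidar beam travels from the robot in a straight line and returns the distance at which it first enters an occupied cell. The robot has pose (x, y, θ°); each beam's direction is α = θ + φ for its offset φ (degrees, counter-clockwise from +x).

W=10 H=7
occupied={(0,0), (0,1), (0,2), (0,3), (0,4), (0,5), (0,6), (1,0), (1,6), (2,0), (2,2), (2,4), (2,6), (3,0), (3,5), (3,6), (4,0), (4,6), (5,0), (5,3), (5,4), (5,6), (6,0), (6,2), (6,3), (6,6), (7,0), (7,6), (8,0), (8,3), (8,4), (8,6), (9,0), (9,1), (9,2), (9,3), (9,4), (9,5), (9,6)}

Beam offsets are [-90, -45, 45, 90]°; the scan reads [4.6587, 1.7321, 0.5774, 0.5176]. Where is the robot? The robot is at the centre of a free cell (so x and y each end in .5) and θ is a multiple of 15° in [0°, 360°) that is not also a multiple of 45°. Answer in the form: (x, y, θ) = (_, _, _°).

Enumerate (i+0.5, j+0.5, θ) over the 31 free cells and 16 admissible headings. For each, cast all 4 beams and compare to the given ranges.
  (2.5, 3.5, 345°): beam 1 = 0.5176 ≠ 4.6587 ✗
  (7.5, 4.5, 75°): beam 1 = 0.5176 ≠ 4.6587 ✗
  (1.5, 3.5, 30°): beam 1 = 1.0000 ≠ 4.6587 ✗
  (1.5, 5.5, 75°): beam 1 = 1.5529 ≠ 4.6587 ✗
  (6.5, 4.5, 150°): beam 1 = 1.7321 ≠ 4.6587 ✗
  …
  (5.5, 2.5, 285°): r_1=4.6587, r_2=1.7321, r_3=0.5774, r_4=0.5176 — all match ✓
Unique over the lattice → pose = (5.5, 2.5, 285°).

(x, y, θ) = (5.5, 2.5, 285°)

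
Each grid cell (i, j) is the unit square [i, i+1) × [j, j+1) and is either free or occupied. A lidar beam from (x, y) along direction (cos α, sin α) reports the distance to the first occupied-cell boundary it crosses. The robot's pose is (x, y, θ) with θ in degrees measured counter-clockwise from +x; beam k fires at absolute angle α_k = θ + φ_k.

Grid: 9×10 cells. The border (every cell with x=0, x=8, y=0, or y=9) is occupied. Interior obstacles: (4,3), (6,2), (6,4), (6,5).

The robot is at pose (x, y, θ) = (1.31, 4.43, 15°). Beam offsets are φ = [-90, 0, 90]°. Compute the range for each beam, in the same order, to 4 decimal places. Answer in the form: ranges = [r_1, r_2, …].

beam 1: φ=-90°, α=285°
  cosα=0.2588 sinα=-0.9659 | (1,4) | tMaxX 2.6660 tMaxY 0.4452 | tΔX 3.8637 tΔY 1.0353
    t=0.4452 [y] (1,3)
    t=1.4804 [y] (1,2)
    t=2.5157 [y] (1,1)
    t=2.6660 [x] (2,1)
    t=3.5510 [y] (2,0) — stop
  → r_1 = 3.5510
beam 2: φ=0°, α=15°
  cosα=0.9659 sinα=0.2588 | (1,4) | tMaxX 0.7143 tMaxY 2.2023 | tΔX 1.0353 tΔY 3.8637
    t=0.7143 [x] (2,4)
    t=1.7496 [x] (3,4)
    t=2.2023 [y] (3,5)
    t=2.7849 [x] (4,5)
    t=3.8202 [x] (5,5)
    t=4.8554 [x] (6,5) — stop
  → r_2 = 4.8554
beam 3: φ=90°, α=105°
  cosα=-0.2588 sinα=0.9659 | (1,4) | tMaxX 1.1977 tMaxY 0.5901 | tΔX 3.8637 tΔY 1.0353
    t=0.5901 [y] (1,5)
    t=1.1977 [x] (0,5) — stop
  → r_3 = 1.1977

ranges = [3.5510, 4.8554, 1.1977]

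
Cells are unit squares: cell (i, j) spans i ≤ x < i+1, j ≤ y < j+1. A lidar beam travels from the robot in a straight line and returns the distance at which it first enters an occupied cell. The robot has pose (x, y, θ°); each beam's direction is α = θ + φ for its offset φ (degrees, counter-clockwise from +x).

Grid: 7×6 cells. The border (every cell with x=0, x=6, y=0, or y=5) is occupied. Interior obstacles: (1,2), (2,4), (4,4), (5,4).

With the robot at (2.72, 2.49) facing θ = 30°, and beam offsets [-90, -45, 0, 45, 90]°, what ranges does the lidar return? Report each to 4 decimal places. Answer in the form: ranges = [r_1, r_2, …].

ranges = [1.7205, 3.3957, 3.0200, 2.5985, 2.8983]

beam 1: φ=-90°, α=300°
  direction (0.5000, -0.8660); cell (2,2); t to first gridline: x 0.5600, y 0.5658 (then +2.0000 / +1.1547)
    (3,2) via x @ 0.5600
    (3,1) via y @ 0.5658
    (3,0) via y @ 1.7205  # hit
  → r_1 = 1.7205
beam 2: φ=-45°, α=345°
  direction (0.9659, -0.2588); cell (2,2); t to first gridline: x 0.2899, y 1.8932 (then +1.0353 / +3.8637)
    (3,2) via x @ 0.2899
    (4,2) via x @ 1.3252
    (4,1) via y @ 1.8932
    (5,1) via x @ 2.3604
    (6,1) via x @ 3.3957  # hit
  → r_2 = 3.3957
beam 3: φ=0°, α=30°
  direction (0.8660, 0.5000); cell (2,2); t to first gridline: x 0.3233, y 1.0200 (then +1.1547 / +2.0000)
    (3,2) via x @ 0.3233
    (3,3) via y @ 1.0200
    (4,3) via x @ 1.4780
    (5,3) via x @ 2.6327
    (5,4) via y @ 3.0200  # hit
  → r_3 = 3.0200
beam 4: φ=45°, α=75°
  direction (0.2588, 0.9659); cell (2,2); t to first gridline: x 1.0818, y 0.5280 (then +3.8637 / +1.0353)
    (2,3) via y @ 0.5280
    (3,3) via x @ 1.0818
    (3,4) via y @ 1.5633
    (3,5) via y @ 2.5985  # hit
  → r_4 = 2.5985
beam 5: φ=90°, α=120°
  direction (-0.5000, 0.8660); cell (2,2); t to first gridline: x 1.4400, y 0.5889 (then +2.0000 / +1.1547)
    (2,3) via y @ 0.5889
    (1,3) via x @ 1.4400
    (1,4) via y @ 1.7436
    (1,5) via y @ 2.8983  # hit
  → r_5 = 2.8983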